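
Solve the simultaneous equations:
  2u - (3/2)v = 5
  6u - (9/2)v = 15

infinitely many solutions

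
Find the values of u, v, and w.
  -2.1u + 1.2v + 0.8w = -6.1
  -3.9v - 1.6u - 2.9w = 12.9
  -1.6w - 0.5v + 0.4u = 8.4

u = 1, v = 0, w = -5

Row-reduce the augmented matrix:
R1 ← R1 / (-21/10).
R2 ← R2 + 8/5·R1.
R3 ← R3 − 2/5·R1.
R2 ← R2 / (-337/70).
R1 ← R1 + 4/7·R2.
R3 ← R3 + 19/70·R2.
R3 ← R3 / (-2527/2022).
R1 ← R1 − 12/337·R3.
R2 ← R2 − 737/1011·R3.
Reading off the reduced rows gives u = 1, v = 0, w = -5.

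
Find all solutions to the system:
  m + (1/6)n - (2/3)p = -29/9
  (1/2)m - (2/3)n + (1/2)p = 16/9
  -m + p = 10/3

m = -5/3, n = -8/3, p = 5/3

Row-reduce the augmented matrix:
R2 ← R2 − 1/2·R1.
R3 ← R3 + 1·R1.
R2 ← R2 / (-3/4).
R1 ← R1 − 1/6·R2.
R3 ← R3 − 1/6·R2.
R3 ← R3 / (14/27).
R1 ← R1 + 13/27·R3.
R2 ← R2 + 10/9·R3.
Reading off the reduced rows gives m = -5/3, n = -8/3, p = 5/3.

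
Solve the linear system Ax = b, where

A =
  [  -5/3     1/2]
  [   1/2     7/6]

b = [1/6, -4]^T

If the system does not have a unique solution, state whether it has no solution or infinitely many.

x_1 = -1, x_2 = -3

Row-reduce the augmented matrix:
R1 ← R1 / (-5/3).
R2 ← R2 − 1/2·R1.
R2 ← R2 / (79/60).
R1 ← R1 + 3/10·R2.
Reading off the reduced rows gives x_1 = -1, x_2 = -3.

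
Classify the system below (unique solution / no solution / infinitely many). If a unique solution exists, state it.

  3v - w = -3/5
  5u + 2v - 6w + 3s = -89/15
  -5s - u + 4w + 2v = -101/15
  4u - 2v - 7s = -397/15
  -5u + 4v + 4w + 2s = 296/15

Row-reduce the augmented matrix:
Swap R1 and R2.
R1 ← R1 / (5).
R3 ← R3 + 1·R1.
R4 ← R4 − 4·R1.
R5 ← R5 + 5·R1.
R2 ← R2 / (3).
R1 ← R1 − 2/5·R2.
R3 ← R3 − 12/5·R2.
R4 ← R4 + 18/5·R2.
R5 ← R5 − 6·R2.
R3 ← R3 / (18/5).
R1 ← R1 + 16/15·R3.
R2 ← R2 + 1/3·R3.
R4 ← R4 − 18/5·R3.
R4 ← R4 / (-5).
R1 ← R1 + 19/27·R4.
R2 ← R2 + 11/27·R4.
R3 ← R3 + 11/9·R4.
R5 ← R5 − 5·R4.
R5 reduces to 0 = 0, so the extra equation is consistent.
Reading off the reduced rows gives u = -6/5, v = 1/3, w = 8/5, s = 3.

u = -6/5, v = 1/3, w = 8/5, s = 3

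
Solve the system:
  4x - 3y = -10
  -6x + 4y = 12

Row-reduce the augmented matrix:
R1 ← R1 / (4).
R2 ← R2 + 6·R1.
R2 ← R2 / (-1/2).
R1 ← R1 + 3/4·R2.
Reading off the reduced rows gives x = 2, y = 6.

x = 2, y = 6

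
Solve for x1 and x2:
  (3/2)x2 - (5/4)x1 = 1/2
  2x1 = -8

x1 = -4, x2 = -3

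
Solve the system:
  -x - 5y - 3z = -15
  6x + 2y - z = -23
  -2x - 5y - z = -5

x = -4, y = 2, z = 3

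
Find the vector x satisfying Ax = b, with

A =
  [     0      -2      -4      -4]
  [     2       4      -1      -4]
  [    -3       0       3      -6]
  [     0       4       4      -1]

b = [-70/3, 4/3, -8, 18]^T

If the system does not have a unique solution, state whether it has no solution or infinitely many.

Row-reduce the augmented matrix:
Swap R1 and R2.
R1 ← R1 / (2).
R3 ← R3 + 3·R1.
R2 ← R2 / (-2).
R1 ← R1 − 2·R2.
R3 ← R3 − 6·R2.
R4 ← R4 − 4·R2.
R3 ← R3 / (-21/2).
R1 ← R1 + 9/2·R3.
R2 ← R2 − 2·R3.
R4 ← R4 + 4·R3.
R4 ← R4 / (1/7).
R1 ← R1 − 30/7·R4.
R2 ← R2 + 18/7·R4.
R3 ← R3 − 16/7·R4.
Reading off the reduced rows gives x_1 = 4/3, x_2 = 7/3, x_3 = 8/3, x_4 = 2.

x_1 = 4/3, x_2 = 7/3, x_3 = 8/3, x_4 = 2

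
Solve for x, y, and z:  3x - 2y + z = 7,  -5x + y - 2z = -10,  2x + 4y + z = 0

x = 1, y = -1, z = 2

Row-reduce the augmented matrix:
R1 ← R1 / (3).
R2 ← R2 + 5·R1.
R3 ← R3 − 2·R1.
R2 ← R2 / (-7/3).
R1 ← R1 + 2/3·R2.
R3 ← R3 − 16/3·R2.
R3 ← R3 / (-3/7).
R1 ← R1 − 3/7·R3.
R2 ← R2 − 1/7·R3.
Reading off the reduced rows gives x = 1, y = -1, z = 2.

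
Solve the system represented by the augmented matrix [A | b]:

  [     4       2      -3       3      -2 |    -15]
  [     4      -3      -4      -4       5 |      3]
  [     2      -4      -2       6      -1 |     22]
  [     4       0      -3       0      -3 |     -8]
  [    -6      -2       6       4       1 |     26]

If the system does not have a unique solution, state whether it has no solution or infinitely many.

Row-reduce the augmented matrix:
R1 ← R1 / (4).
R2 ← R2 − 4·R1.
R3 ← R3 − 2·R1.
R4 ← R4 − 4·R1.
R5 ← R5 + 6·R1.
R2 ← R2 / (-5).
R1 ← R1 − 1/2·R2.
R3 ← R3 + 5·R2.
R4 ← R4 + 2·R2.
R5 ← R5 − 1·R2.
R3 ← R3 / (1/2).
R1 ← R1 + 17/20·R3.
R2 ← R2 − 1/5·R3.
R4 ← R4 − 2/5·R3.
R5 ← R5 − 13/10·R3.
R4 ← R4 / (-47/5).
R1 ← R1 − 98/5·R4.
R2 ← R2 + 16/5·R4.
R3 ← R3 − 23·R4.
R5 ← R5 + 114/5·R4.
R5 ← R5 / (622/47).
R1 ← R1 + 747/94·R5.
R2 ← R2 − 37/47·R5.
R3 ← R3 + 451/47·R5.
R4 ← R4 + 9/47·R5.
Reading off the reduced rows gives x_1 = -2, x_2 = -5, x_3 = 0, x_4 = 1, x_5 = 0.

x_1 = -2, x_2 = -5, x_3 = 0, x_4 = 1, x_5 = 0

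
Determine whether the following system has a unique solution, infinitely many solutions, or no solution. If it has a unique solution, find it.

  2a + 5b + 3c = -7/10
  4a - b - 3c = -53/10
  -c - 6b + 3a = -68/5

Row-reduce the augmented matrix:
R1 ← R1 / (2).
R2 ← R2 − 4·R1.
R3 ← R3 − 3·R1.
R2 ← R2 / (-11).
R1 ← R1 − 5/2·R2.
R3 ← R3 + 27/2·R2.
R3 ← R3 / (61/11).
R1 ← R1 + 6/11·R3.
R2 ← R2 − 9/11·R3.
Reading off the reduced rows gives a = -2, b = 3/2, c = -7/5.

a = -2, b = 3/2, c = -7/5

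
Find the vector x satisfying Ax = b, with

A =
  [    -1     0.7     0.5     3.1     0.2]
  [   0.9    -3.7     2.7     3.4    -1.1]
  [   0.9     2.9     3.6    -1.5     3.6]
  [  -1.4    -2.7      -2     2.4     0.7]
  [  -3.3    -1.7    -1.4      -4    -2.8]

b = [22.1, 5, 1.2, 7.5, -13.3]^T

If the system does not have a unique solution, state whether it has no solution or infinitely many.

x_1 = -4, x_2 = 3, x_3 = 1, x_4 = 5, x_5 = 0

Row-reduce the augmented matrix:
R1 ← R1 / (-1).
R2 ← R2 − 9/10·R1.
R3 ← R3 − 9/10·R1.
R4 ← R4 + 7/5·R1.
R5 ← R5 + 33/10·R1.
R2 ← R2 / (-307/100).
R1 ← R1 + 7/10·R2.
R3 ← R3 − 353/100·R2.
R4 ← R4 + 92/25·R2.
R5 ← R5 + 401/100·R2.
R3 ← R3 / (23553/3070).
R1 ← R1 + 374/307·R3.
R2 ← R2 + 315/307·R3.
R4 ← R4 + 19881/3070·R3.
R5 ← R5 + 4399/614·R3.
R4 ← R4 / (-29614/13085).
R1 ← R1 + 74813/23553·R4.
R2 ← R2 + 2334/2617·R4.
R3 ← R3 − 25811/23553·R4.
R5 ← R5 + 3406697/235530·R4.
R5 ← R5 / (-16080269/666315).
R1 ← R1 + 655663/133263·R5.
R2 ← R2 + 12465/14807·R5.
R3 ← R3 − 293815/133263·R5.
R4 ← R4 + 24996/14807·R5.
Reading off the reduced rows gives x_1 = -4, x_2 = 3, x_3 = 1, x_4 = 5, x_5 = 0.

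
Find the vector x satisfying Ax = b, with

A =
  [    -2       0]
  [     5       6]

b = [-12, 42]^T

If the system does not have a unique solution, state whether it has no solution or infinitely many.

Row-reduce the augmented matrix:
R1 ← R1 / (-2).
R2 ← R2 − 5·R1.
R2 ← R2 / (6).
Reading off the reduced rows gives x_1 = 6, x_2 = 2.

x_1 = 6, x_2 = 2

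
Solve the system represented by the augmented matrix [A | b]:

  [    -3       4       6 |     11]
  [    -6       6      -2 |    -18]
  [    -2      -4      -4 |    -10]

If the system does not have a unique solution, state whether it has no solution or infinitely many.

Row-reduce the augmented matrix:
R1 ← R1 / (-3).
R2 ← R2 + 6·R1.
R3 ← R3 + 2·R1.
R2 ← R2 / (-2).
R1 ← R1 + 4/3·R2.
R3 ← R3 + 20/3·R2.
R3 ← R3 / (116/3).
R1 ← R1 − 22/3·R3.
R2 ← R2 − 7·R3.
Reading off the reduced rows gives x_1 = 1, x_2 = -1, x_3 = 3.

x_1 = 1, x_2 = -1, x_3 = 3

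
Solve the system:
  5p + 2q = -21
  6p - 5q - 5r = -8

infinitely many solutions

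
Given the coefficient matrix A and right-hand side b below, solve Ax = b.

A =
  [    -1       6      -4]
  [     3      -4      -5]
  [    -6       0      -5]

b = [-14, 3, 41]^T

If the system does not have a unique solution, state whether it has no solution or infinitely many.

x_1 = -6, x_2 = -4, x_3 = -1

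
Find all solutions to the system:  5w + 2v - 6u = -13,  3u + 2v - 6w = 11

Row-reduce:
R1 ← R1 / (-6).
R2 ← R2 − 3·R1.
R2 ← R2 / (3).
R1 ← R1 + 1/3·R2.
Rank is 2 with 3 unknowns, leaving w free.

infinitely many solutions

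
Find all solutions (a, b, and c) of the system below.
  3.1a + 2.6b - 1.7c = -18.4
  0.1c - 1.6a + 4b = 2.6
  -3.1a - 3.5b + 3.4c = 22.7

Row-reduce the augmented matrix:
R1 ← R1 / (31/10).
R2 ← R2 + 8/5·R1.
R3 ← R3 + 31/10·R1.
R2 ← R2 / (828/155).
R1 ← R1 − 26/31·R2.
R3 ← R3 + 9/10·R2.
R3 ← R3 / (2887/1840).
R1 ← R1 + 353/828·R3.
R2 ← R2 + 241/1656·R3.
Reading off the reduced rows gives a = -4, b = -1, c = 2.

a = -4, b = -1, c = 2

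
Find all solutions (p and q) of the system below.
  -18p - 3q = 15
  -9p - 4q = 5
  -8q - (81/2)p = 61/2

no solution

Row-reduce:
R1 ← R1 / (-18).
R2 ← R2 + 9·R1.
R3 ← R3 + 81/2·R1.
R2 ← R2 / (-5/2).
R1 ← R1 − 1/6·R2.
R3 ← R3 + 5/4·R2.
Row 3 reduces to 0 = -2, a contradiction. The system is inconsistent.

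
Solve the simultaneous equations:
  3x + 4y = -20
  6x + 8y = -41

no solution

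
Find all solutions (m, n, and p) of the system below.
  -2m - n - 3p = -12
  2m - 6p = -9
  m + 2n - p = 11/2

m = 3/2, n = 3, p = 2

Row-reduce the augmented matrix:
R1 ← R1 / (-2).
R2 ← R2 − 2·R1.
R3 ← R3 − 1·R1.
R2 ← R2 / (-1).
R1 ← R1 − 1/2·R2.
R3 ← R3 − 3/2·R2.
R3 ← R3 / (-16).
R1 ← R1 + 3·R3.
R2 ← R2 − 9·R3.
Reading off the reduced rows gives m = 3/2, n = 3, p = 2.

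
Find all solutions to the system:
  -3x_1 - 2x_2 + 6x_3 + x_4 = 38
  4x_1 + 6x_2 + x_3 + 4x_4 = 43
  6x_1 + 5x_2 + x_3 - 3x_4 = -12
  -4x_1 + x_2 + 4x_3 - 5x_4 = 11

x_1 = -4, x_2 = 5, x_3 = 5, x_4 = 6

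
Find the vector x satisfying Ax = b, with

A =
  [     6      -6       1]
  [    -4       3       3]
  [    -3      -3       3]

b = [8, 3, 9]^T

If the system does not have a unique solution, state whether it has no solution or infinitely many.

Row-reduce the augmented matrix:
R1 ← R1 / (6).
R2 ← R2 + 4·R1.
R3 ← R3 + 3·R1.
R2 ← R2 / (-1).
R1 ← R1 + 1·R2.
R3 ← R3 + 6·R2.
R3 ← R3 / (-37/2).
R1 ← R1 + 7/2·R3.
R2 ← R2 + 11/3·R3.
Reading off the reduced rows gives x_1 = 0, x_2 = -1, x_3 = 2.

x_1 = 0, x_2 = -1, x_3 = 2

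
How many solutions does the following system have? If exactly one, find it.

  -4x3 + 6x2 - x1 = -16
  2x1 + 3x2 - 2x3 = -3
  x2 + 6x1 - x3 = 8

x1 = 2, x2 = 1, x3 = 5

Row-reduce the augmented matrix:
R1 ← R1 / (-1).
R2 ← R2 − 2·R1.
R3 ← R3 − 6·R1.
R2 ← R2 / (15).
R1 ← R1 + 6·R2.
R3 ← R3 − 37·R2.
R3 ← R3 / (-1/3).
R2 ← R2 + 2/3·R3.
Reading off the reduced rows gives x1 = 2, x2 = 1, x3 = 5.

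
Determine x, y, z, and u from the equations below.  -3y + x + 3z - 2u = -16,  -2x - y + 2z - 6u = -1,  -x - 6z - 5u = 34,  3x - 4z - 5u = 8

Row-reduce the augmented matrix:
R2 ← R2 + 2·R1.
R3 ← R3 + 1·R1.
R4 ← R4 − 3·R1.
R2 ← R2 / (-7).
R1 ← R1 + 3·R2.
R3 ← R3 + 3·R2.
R4 ← R4 − 9·R2.
R3 ← R3 / (-45/7).
R1 ← R1 + 3/7·R3.
R2 ← R2 + 8/7·R3.
R4 ← R4 + 19/7·R3.
R4 ← R4 / (-482/45).
R1 ← R1 − 37/15·R4.
R2 ← R2 − 86/45·R4.
R3 ← R3 − 19/45·R4.
Reading off the reduced rows gives x = -4, y = -1, z = -5, u = 0.

x = -4, y = -1, z = -5, u = 0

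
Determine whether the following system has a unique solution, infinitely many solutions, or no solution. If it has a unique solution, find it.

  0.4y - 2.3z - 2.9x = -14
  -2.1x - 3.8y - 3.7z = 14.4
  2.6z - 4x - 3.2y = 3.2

x = 4, y = -6, z = 0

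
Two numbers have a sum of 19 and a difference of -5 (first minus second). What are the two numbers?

first number: 7, second number: 12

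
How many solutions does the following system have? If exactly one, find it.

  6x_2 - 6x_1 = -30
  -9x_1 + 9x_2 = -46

Row-reduce:
R1 ← R1 / (-6).
R2 ← R2 + 9·R1.
Row 2 reduces to 0 = -1, a contradiction. The system is inconsistent.

no solution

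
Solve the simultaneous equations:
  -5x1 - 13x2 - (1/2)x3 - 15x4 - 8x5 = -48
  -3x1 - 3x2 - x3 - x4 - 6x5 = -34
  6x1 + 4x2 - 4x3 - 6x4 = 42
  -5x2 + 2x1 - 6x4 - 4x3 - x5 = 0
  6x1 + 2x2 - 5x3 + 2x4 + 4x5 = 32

Row-reduce:
R1 ← R1 / (-5).
R2 ← R2 + 3·R1.
R3 ← R3 − 6·R1.
R4 ← R4 − 2·R1.
R5 ← R5 − 6·R1.
R2 ← R2 / (24/5).
R1 ← R1 − 13/5·R2.
R3 ← R3 + 58/5·R2.
R4 ← R4 + 51/5·R2.
R5 ← R5 + 68/5·R2.
R3 ← R3 / (-151/24).
R1 ← R1 − 23/48·R3.
R2 ← R2 + 7/48·R3.
R4 ← R4 + 91/16·R3.
R5 ← R5 + 91/12·R3.
R4 ← R4 / (1392/151).
R1 ← R1 + 255/151·R4.
R2 ← R2 − 268/151·R4.
R3 ← R3 − 112/151·R4.
R5 ← R5 − 1856/151·R4.
Rank is 4 with 5 unknowns, leaving x5 free.

infinitely many solutions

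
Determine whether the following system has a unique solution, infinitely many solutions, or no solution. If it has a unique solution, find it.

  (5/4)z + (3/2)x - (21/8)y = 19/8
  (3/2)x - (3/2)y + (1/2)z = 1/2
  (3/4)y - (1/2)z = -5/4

infinitely many solutions

Row-reduce:
R1 ← R1 / (3/2).
R2 ← R2 − 3/2·R1.
R2 ← R2 / (9/8).
R1 ← R1 + 7/4·R2.
R3 ← R3 − 3/4·R2.
Rank is 2 with 3 unknowns, leaving z free.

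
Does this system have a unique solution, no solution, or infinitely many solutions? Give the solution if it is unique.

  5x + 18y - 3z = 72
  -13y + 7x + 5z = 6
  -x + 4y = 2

x = 6, y = 2, z = -2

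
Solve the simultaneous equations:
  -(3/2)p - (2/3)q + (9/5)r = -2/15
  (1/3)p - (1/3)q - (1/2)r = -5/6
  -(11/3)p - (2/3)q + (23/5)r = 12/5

no solution

Row-reduce:
R1 ← R1 / (-3/2).
R2 ← R2 − 1/3·R1.
R3 ← R3 + 11/3·R1.
R2 ← R2 / (-13/27).
R1 ← R1 − 4/9·R2.
R3 ← R3 − 26/27·R2.
Row 3 reduces to 0 = 1, a contradiction. The system is inconsistent.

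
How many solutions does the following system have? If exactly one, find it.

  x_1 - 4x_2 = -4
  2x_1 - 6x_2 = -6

Row-reduce the augmented matrix:
R2 ← R2 − 2·R1.
R2 ← R2 / (2).
R1 ← R1 + 4·R2.
Reading off the reduced rows gives x_1 = 0, x_2 = 1.

x_1 = 0, x_2 = 1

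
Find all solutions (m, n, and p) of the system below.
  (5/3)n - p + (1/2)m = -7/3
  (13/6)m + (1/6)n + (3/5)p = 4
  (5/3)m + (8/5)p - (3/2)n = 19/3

infinitely many solutions

Row-reduce:
R1 ← R1 / (1/2).
R2 ← R2 − 13/6·R1.
R3 ← R3 − 5/3·R1.
R2 ← R2 / (-127/18).
R1 ← R1 − 10/3·R2.
R3 ← R3 + 127/18·R2.
Rank is 2 with 3 unknowns, leaving p free.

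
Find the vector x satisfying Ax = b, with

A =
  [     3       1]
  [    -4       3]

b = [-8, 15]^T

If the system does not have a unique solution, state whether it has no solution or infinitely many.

x_1 = -3, x_2 = 1

From equation 1: x_2 = -8 − 3·x_1.
Substitute into equation 2 and solve: x_1 = -3.
Then x_2 = 1.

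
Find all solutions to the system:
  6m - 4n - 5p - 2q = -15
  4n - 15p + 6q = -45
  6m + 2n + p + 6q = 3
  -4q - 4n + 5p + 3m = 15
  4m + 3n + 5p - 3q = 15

m = 0, n = 0, p = 3, q = 0

Row-reduce the augmented matrix:
R1 ← R1 / (6).
R3 ← R3 − 6·R1.
R4 ← R4 − 3·R1.
R5 ← R5 − 4·R1.
R2 ← R2 / (4).
R1 ← R1 + 2/3·R2.
R3 ← R3 − 6·R2.
R4 ← R4 + 2·R2.
R5 ← R5 − 17/3·R2.
R3 ← R3 / (57/2).
R1 ← R1 + 10/3·R3.
R2 ← R2 + 15/4·R3.
R5 ← R5 − 355/12·R3.
Swap R4 and R5.
R4 ← R4 / (-1561/171).
R1 ← R1 − 94/171·R4.
R2 ← R2 − 26/19·R4.
R3 ← R3 + 2/57·R4.
R5 reduces to 0 = 0, so the extra equation is consistent.
Reading off the reduced rows gives m = 0, n = 0, p = 3, q = 0.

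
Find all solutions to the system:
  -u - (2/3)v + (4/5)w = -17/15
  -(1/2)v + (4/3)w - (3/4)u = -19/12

infinitely many solutions

Row-reduce:
R1 ← R1 / (-1).
R2 ← R2 + 3/4·R1.
R2 ← R2 / (11/15).
R1 ← R1 + 4/5·R2.
Rank is 2 with 3 unknowns, leaving v free.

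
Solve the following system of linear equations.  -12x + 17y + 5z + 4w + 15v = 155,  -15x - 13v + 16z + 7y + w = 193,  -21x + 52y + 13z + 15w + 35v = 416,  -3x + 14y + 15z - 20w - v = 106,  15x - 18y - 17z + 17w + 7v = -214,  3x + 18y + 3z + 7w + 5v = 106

x = -5, y = 6, z = 3, w = 2, v = -2

Row-reduce the augmented matrix:
R1 ← R1 / (-12).
R2 ← R2 + 15·R1.
R3 ← R3 + 21·R1.
R4 ← R4 + 3·R1.
R5 ← R5 − 15·R1.
R6 ← R6 − 3·R1.
R2 ← R2 / (-57/4).
R1 ← R1 + 17/12·R2.
R3 ← R3 − 89/4·R2.
R4 ← R4 − 39/4·R2.
R5 ← R5 − 13/4·R2.
R6 ← R6 − 89/4·R2.
R3 ← R3 / (370/19).
R1 ← R1 + 79/57·R3.
R2 ← R2 + 13/19·R3.
R4 ← R4 − 388/19·R3.
R5 ← R5 + 162/19·R3.
R6 ← R6 − 370/19·R3.
R4 ← R4 / (-2839/111).
R1 ← R1 − 7/37·R4.
R2 ← R2 − 38/111·R4.
R3 ← R3 − 10/111·R4.
R5 ← R5 − 2426/111·R4.
R5 ← R5 / (41434/2839).
R1 ← R1 + 74801/85170·R5.
R2 ← R2 − 28741/28390·R5.
R3 ← R3 + 57883/28390·R5.
R4 ← R4 + 9067/14195·R5.
R6 reduces to 0 = 0, so the extra equation is consistent.
Reading off the reduced rows gives x = -5, y = 6, z = 3, w = 2, v = -2.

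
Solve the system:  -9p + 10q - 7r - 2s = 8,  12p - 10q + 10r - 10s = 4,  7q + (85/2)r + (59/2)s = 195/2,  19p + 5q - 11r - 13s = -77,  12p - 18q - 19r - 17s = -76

no solution

Row-reduce:
R1 ← R1 / (-9).
R2 ← R2 − 12·R1.
R4 ← R4 − 19·R1.
R5 ← R5 − 12·R1.
R2 ← R2 / (10/3).
R1 ← R1 + 10/9·R2.
R3 ← R3 − 7·R2.
R4 ← R4 − 235/9·R2.
R5 ← R5 + 14/3·R2.
R3 ← R3 / (411/10).
R1 ← R1 − 1·R3.
R2 ← R2 − 1/5·R3.
R4 ← R4 + 31·R3.
R5 ← R5 + 137/5·R3.
R4 ← R4 / (17031/137).
R1 ← R1 + 735/137·R4.
R2 ← R2 + 558/137·R4.
R3 ← R3 − 187/137·R4.
Row 5 reduces to 0 = -1/3, a contradiction. The system is inconsistent.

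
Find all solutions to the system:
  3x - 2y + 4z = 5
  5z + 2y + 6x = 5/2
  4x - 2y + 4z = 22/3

x = 7/3, y = -2, z = -3/2

Row-reduce the augmented matrix:
R1 ← R1 / (3).
R2 ← R2 − 6·R1.
R3 ← R3 − 4·R1.
R2 ← R2 / (6).
R1 ← R1 + 2/3·R2.
R3 ← R3 − 2/3·R2.
R3 ← R3 / (-1).
R1 ← R1 − 1·R3.
R2 ← R2 + 1/2·R3.
Reading off the reduced rows gives x = 7/3, y = -2, z = -3/2.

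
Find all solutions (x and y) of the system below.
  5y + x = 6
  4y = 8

Row-reduce the augmented matrix:
R2 ← R2 / (4).
R1 ← R1 − 5·R2.
Reading off the reduced rows gives x = -4, y = 2.

x = -4, y = 2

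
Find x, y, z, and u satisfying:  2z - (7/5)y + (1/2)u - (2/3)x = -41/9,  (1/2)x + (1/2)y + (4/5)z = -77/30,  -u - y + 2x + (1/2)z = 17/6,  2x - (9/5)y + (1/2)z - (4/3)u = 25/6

x = 4/3, y = -5/3, z = -3, u = 0

Row-reduce the augmented matrix:
R1 ← R1 / (-2/3).
R2 ← R2 − 1/2·R1.
R3 ← R3 − 2·R1.
R4 ← R4 − 2·R1.
R2 ← R2 / (-11/20).
R1 ← R1 − 21/10·R2.
R3 ← R3 + 26/5·R2.
R4 ← R4 + 6·R2.
R3 ← R3 / (-1677/110).
R1 ← R1 − 318/55·R3.
R2 ← R2 + 46/11·R3.
R4 ← R4 + 409/22·R3.
R4 ← R4 / (-353/1677).
R1 ← R1 + 529/1118·R4.
R2 ← R2 − 515/3354·R4.
R3 ← R3 − 335/1677·R4.
Reading off the reduced rows gives x = 4/3, y = -5/3, z = -3, u = 0.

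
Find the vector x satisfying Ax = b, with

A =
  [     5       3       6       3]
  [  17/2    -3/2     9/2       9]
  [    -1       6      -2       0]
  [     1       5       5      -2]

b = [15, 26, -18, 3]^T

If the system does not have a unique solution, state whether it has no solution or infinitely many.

Row-reduce:
R1 ← R1 / (5).
R2 ← R2 − 17/2·R1.
R3 ← R3 + 1·R1.
R4 ← R4 − 1·R1.
R2 ← R2 / (-33/5).
R1 ← R1 − 3/5·R2.
R3 ← R3 − 33/5·R2.
R4 ← R4 − 22/5·R2.
R3 ← R3 / (-13/2).
R1 ← R1 − 15/22·R3.
R2 ← R2 − 19/22·R3.
Row 4 reduces to 0 = 1/3, a contradiction. The system is inconsistent.

no solution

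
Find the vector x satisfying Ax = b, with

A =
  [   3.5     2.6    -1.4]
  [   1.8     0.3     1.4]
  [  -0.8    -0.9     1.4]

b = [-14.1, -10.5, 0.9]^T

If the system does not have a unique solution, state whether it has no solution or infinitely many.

Row-reduce the augmented matrix:
R1 ← R1 / (7/2).
R2 ← R2 − 9/5·R1.
R3 ← R3 + 4/5·R1.
R2 ← R2 / (-363/350).
R1 ← R1 − 26/35·R2.
R3 ← R3 + 107/350·R2.
R3 ← R3 / (826/1815).
R1 ← R1 − 406/363·R3.
R2 ← R2 + 742/363·R3.
Reading off the reduced rows gives x_1 = -3, x_2 = -3, x_3 = -3.

x_1 = -3, x_2 = -3, x_3 = -3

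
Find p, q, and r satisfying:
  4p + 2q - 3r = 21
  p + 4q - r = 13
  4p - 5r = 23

p = 2, q = 2, r = -3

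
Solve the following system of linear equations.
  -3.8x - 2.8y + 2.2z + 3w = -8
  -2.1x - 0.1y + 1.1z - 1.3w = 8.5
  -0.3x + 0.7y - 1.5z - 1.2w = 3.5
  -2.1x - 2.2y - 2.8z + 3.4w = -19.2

Row-reduce the augmented matrix:
R1 ← R1 / (-19/5).
R2 ← R2 + 21/10·R1.
R3 ← R3 + 3/10·R1.
R4 ← R4 + 21/10·R1.
R2 ← R2 / (55/38).
R1 ← R1 − 14/19·R2.
R3 ← R3 − 35/38·R2.
R4 ← R4 + 62/95·R2.
R3 ← R3 / (-8/5).
R1 ← R1 + 13/25·R3.
R2 ← R2 + 2/25·R3.
R4 ← R4 + 1017/250·R3.
R4 ← R4 / (-6373/8800).
R1 ← R1 − 503/880·R4.
R2 ← R2 + 909/440·R4.
R3 ← R3 + 49/176·R4.
Reading off the reduced rows gives x = -2, y = 5, z = 2, w = -2.

x = -2, y = 5, z = 2, w = -2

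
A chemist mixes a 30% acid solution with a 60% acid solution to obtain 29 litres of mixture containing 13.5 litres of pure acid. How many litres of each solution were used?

Let a = litres of solution A, b = litres of solution B.
  a + b = 29
  (3/10)a + (3/5)b = 27/2
From equation 1: a = 29 − b.
Substitute into equation 2 and solve: b = 16.
Then a = 13.

litres of solution A: 13, litres of solution B: 16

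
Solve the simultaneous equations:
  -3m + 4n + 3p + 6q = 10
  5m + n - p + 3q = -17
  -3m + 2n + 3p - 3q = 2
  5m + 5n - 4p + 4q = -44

Row-reduce the augmented matrix:
R1 ← R1 / (-3).
R2 ← R2 − 5·R1.
R3 ← R3 + 3·R1.
R4 ← R4 − 5·R1.
R2 ← R2 / (23/3).
R1 ← R1 + 4/3·R2.
R3 ← R3 + 2·R2.
R4 ← R4 − 35/3·R2.
R3 ← R3 / (24/23).
R1 ← R1 + 7/23·R3.
R2 ← R2 − 12/23·R3.
R4 ← R4 + 117/23·R3.
R4 ← R4 / (-265/8).
R1 ← R1 + 11/8·R4.
R2 ← R2 − 9/2·R4.
R3 ← R3 + 43/8·R4.
Reading off the reduced rows gives m = -3, n = -5, p = 3, q = 2.

m = -3, n = -5, p = 3, q = 2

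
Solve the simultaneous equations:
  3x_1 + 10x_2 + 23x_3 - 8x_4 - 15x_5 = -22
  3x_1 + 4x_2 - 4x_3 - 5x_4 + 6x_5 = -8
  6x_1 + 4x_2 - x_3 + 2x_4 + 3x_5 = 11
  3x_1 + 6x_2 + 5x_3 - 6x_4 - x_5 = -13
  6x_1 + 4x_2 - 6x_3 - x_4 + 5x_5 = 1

Row-reduce:
R1 ← R1 / (3).
R2 ← R2 − 3·R1.
R3 ← R3 − 6·R1.
R4 ← R4 − 3·R1.
R5 ← R5 − 6·R1.
R2 ← R2 / (-6).
R1 ← R1 − 10/3·R2.
R3 ← R3 + 16·R2.
R4 ← R4 + 4·R2.
R5 ← R5 + 16·R2.
R3 ← R3 / (25).
R1 ← R1 + 22/3·R3.
R2 ← R2 − 9/2·R3.
R5 ← R5 − 20·R3.
Swap R4 and R5.
R4 ← R4 / (-1).
R1 ← R1 − 29/15·R4.
R2 ← R2 + 23/10·R4.
R3 ← R3 − 2/5·R4.
Row 5 reduces to 0 = -1/3, a contradiction. The system is inconsistent.

no solution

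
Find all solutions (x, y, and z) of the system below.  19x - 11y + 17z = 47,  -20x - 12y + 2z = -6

Row-reduce:
R1 ← R1 / (19).
R2 ← R2 + 20·R1.
R2 ← R2 / (-448/19).
R1 ← R1 + 11/19·R2.
Rank is 2 with 3 unknowns, leaving z free.

infinitely many solutions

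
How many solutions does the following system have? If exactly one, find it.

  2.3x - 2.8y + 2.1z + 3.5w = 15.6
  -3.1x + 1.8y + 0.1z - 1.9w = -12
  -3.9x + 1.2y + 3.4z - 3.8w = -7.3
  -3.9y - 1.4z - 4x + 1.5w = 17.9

Row-reduce the augmented matrix:
R1 ← R1 / (23/10).
R2 ← R2 + 31/10·R1.
R3 ← R3 + 39/10·R1.
R4 ← R4 + 4·R1.
R2 ← R2 / (-227/115).
R1 ← R1 + 28/23·R2.
R3 ← R3 + 408/115·R2.
R4 ← R4 + 2017/230·R2.
R3 ← R3 / (769/454).
R1 ← R1 + 203/227·R3.
R2 ← R2 + 337/227·R3.
R4 ← R4 + 24441/2270·R3.
R4 ← R4 / (-452726/19225).
R1 ← R1 + 6776/3845·R4.
R2 ← R2 + 15359/3845·R4.
R3 ← R3 + 6649/3845·R4.
Reading off the reduced rows gives x = 1, y = -6, z = 0, w = -1.

x = 1, y = -6, z = 0, w = -1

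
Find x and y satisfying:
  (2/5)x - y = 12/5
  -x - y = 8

From equation 1: y = -12/5 + 2/5·x.
Substitute into equation 2 and solve: x = -4.
Then y = -4.

x = -4, y = -4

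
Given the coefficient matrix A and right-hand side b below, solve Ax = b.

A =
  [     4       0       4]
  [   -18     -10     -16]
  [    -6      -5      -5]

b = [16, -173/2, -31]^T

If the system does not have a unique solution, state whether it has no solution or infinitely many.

Row-reduce:
R1 ← R1 / (4).
R2 ← R2 + 18·R1.
R3 ← R3 + 6·R1.
R2 ← R2 / (-10).
R3 ← R3 + 5·R2.
Row 3 reduces to 0 = 1/4, a contradiction. The system is inconsistent.

no solution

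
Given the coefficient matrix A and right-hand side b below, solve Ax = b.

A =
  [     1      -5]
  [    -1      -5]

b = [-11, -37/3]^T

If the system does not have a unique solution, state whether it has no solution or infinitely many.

From equation 1: x_1 = -11 + 5·x_2.
Substitute into equation 2 and solve: x_2 = 7/3.
Then x_1 = 2/3.

x_1 = 2/3, x_2 = 7/3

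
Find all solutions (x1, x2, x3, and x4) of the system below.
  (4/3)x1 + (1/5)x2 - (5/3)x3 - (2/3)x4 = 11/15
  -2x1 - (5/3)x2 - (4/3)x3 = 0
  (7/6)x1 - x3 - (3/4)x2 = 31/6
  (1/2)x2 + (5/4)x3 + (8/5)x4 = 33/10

Row-reduce the augmented matrix:
R1 ← R1 / (4/3).
R2 ← R2 + 2·R1.
R3 ← R3 − 7/6·R1.
R2 ← R2 / (-41/30).
R1 ← R1 − 3/20·R2.
R3 ← R3 + 37/40·R2.
R4 ← R4 − 1/2·R2.
R3 ← R3 / (751/246).
R1 ← R1 + 137/82·R3.
R2 ← R2 − 115/41·R3.
R4 ← R4 + 25/164·R3.
R4 ← R4 / (9741/7510).
R1 ← R1 − 60/751·R4.
R2 ← R2 + 320/751·R4.
R3 ← R3 − 310/751·R4.
Reading off the reduced rows gives x1 = 5/2, x2 = -3, x3 = 0, x4 = 3.

x1 = 5/2, x2 = -3, x3 = 0, x4 = 3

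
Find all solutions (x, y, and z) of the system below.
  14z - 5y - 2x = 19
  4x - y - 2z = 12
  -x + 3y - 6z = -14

Row-reduce:
R1 ← R1 / (-2).
R2 ← R2 − 4·R1.
R3 ← R3 + 1·R1.
R2 ← R2 / (-11).
R1 ← R1 − 5/2·R2.
R3 ← R3 − 11/2·R2.
Row 3 reduces to 0 = 3/2, a contradiction. The system is inconsistent.

no solution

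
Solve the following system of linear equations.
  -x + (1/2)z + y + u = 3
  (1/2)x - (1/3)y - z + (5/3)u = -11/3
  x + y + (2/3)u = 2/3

infinitely many solutions

Row-reduce:
R1 ← R1 / (-1).
R2 ← R2 − 1/2·R1.
R3 ← R3 − 1·R1.
R2 ← R2 / (1/6).
R1 ← R1 + 1·R2.
R3 ← R3 − 2·R2.
R3 ← R3 / (19/2).
R1 ← R1 + 5·R3.
R2 ← R2 + 9/2·R3.
Rank is 3 with 4 unknowns, leaving u free.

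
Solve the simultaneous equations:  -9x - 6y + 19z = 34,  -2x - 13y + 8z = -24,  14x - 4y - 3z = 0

x = 2, y = 4, z = 4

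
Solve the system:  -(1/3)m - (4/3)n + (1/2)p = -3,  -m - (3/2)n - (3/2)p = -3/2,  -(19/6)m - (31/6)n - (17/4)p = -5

no solution

Row-reduce:
R1 ← R1 / (-1/3).
R2 ← R2 + 1·R1.
R3 ← R3 + 19/6·R1.
R2 ← R2 / (5/2).
R1 ← R1 − 4·R2.
R3 ← R3 − 15/2·R2.
Row 3 reduces to 0 = 1, a contradiction. The system is inconsistent.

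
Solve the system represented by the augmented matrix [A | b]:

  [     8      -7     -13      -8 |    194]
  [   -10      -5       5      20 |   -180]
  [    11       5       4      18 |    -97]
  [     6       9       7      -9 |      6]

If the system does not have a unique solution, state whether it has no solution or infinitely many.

x_1 = 5, x_2 = -4, x_3 = -6, x_4 = -6

Row-reduce the augmented matrix:
R1 ← R1 / (8).
R2 ← R2 + 10·R1.
R3 ← R3 − 11·R1.
R4 ← R4 − 6·R1.
R2 ← R2 / (-55/4).
R1 ← R1 + 7/8·R2.
R3 ← R3 − 117/8·R2.
R4 ← R4 − 57/4·R2.
R3 ← R3 / (109/11).
R1 ← R1 + 10/11·R3.
R2 ← R2 − 9/11·R3.
R4 ← R4 − 56/11·R3.
R4 ← R4 / (-13).
R1 ← R1 − 2·R4.
R2 ← R2 + 4·R4.
R3 ← R3 − 4·R4.
Reading off the reduced rows gives x_1 = 5, x_2 = -4, x_3 = -6, x_4 = -6.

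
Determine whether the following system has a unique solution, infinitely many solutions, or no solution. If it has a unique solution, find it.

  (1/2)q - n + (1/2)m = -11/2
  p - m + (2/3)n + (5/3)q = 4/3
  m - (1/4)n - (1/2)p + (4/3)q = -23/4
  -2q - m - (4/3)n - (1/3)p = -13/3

Row-reduce the augmented matrix:
R1 ← R1 / (1/2).
R2 ← R2 + 1·R1.
R3 ← R3 − 1·R1.
R4 ← R4 + 1·R1.
R2 ← R2 / (-4/3).
R1 ← R1 + 2·R2.
R3 ← R3 − 7/4·R2.
R4 ← R4 + 10/3·R2.
R3 ← R3 / (13/16).
R1 ← R1 + 3/2·R3.
R2 ← R2 + 3/4·R3.
R4 ← R4 + 17/6·R3.
R4 ← R4 / (667/117).
R1 ← R1 − 53/13·R4.
R2 ← R2 − 20/13·R4.
R3 ← R3 − 184/39·R4.
Reading off the reduced rows gives m = 2, n = 5, p = 5, q = -3.

m = 2, n = 5, p = 5, q = -3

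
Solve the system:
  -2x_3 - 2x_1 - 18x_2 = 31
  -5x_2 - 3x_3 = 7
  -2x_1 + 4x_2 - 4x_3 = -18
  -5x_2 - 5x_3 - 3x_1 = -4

no solution

Row-reduce:
R1 ← R1 / (-2).
R3 ← R3 + 2·R1.
R4 ← R4 + 3·R1.
R2 ← R2 / (-5).
R1 ← R1 − 9·R2.
R3 ← R3 − 22·R2.
R4 ← R4 − 22·R2.
R3 ← R3 / (-76/5).
R1 ← R1 + 22/5·R3.
R2 ← R2 − 3/5·R3.
R4 ← R4 + 76/5·R3.
Row 4 reduces to 0 = -3/2, a contradiction. The system is inconsistent.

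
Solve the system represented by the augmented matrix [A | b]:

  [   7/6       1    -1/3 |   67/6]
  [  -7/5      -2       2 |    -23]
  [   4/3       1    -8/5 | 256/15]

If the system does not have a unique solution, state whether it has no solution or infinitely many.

x_1 = 5, x_2 = 4, x_3 = -4

Row-reduce the augmented matrix:
R1 ← R1 / (7/6).
R2 ← R2 + 7/5·R1.
R3 ← R3 − 4/3·R1.
R2 ← R2 / (-4/5).
R1 ← R1 − 6/7·R2.
R3 ← R3 + 1/7·R2.
R3 ← R3 / (-158/105).
R1 ← R1 − 10/7·R3.
R2 ← R2 + 2·R3.
Reading off the reduced rows gives x_1 = 5, x_2 = 4, x_3 = -4.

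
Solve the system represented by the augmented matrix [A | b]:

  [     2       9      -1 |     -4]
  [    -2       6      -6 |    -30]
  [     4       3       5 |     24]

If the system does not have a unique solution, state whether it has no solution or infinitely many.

no solution

Row-reduce:
R1 ← R1 / (2).
R2 ← R2 + 2·R1.
R3 ← R3 − 4·R1.
R2 ← R2 / (15).
R1 ← R1 − 9/2·R2.
R3 ← R3 + 15·R2.
Row 3 reduces to 0 = -2, a contradiction. The system is inconsistent.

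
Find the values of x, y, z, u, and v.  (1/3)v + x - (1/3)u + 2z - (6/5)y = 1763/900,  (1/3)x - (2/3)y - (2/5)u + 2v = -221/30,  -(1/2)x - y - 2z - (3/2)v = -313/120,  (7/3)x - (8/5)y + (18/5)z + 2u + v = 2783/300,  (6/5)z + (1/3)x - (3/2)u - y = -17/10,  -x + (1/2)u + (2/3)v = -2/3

Row-reduce the augmented matrix:
R2 ← R2 − 1/3·R1.
R3 ← R3 + 1/2·R1.
R4 ← R4 − 7/3·R1.
R5 ← R5 − 1/3·R1.
R6 ← R6 + 1·R1.
R2 ← R2 / (-4/15).
R1 ← R1 + 6/5·R2.
R3 ← R3 + 8/5·R2.
R4 ← R4 − 6/5·R2.
R5 ← R5 + 3/5·R2.
R6 ← R6 + 6/5·R2.
R3 ← R3 / (3).
R1 ← R1 − 5·R3.
R2 ← R2 − 5/2·R3.
R4 ← R4 + 61/15·R3.
R5 ← R5 − 61/30·R3.
R6 ← R6 − 5·R3.
R4 ← R4 / (2431/675).
R1 ← R1 + 74/45·R4.
R2 ← R2 + 2/9·R4.
R3 ← R3 − 47/90·R4.
R5 ← R5 + 2431/1350·R4.
R6 ← R6 + 103/90·R4.
Swap R5 and R6.
R5 ← R5 / (318749/29172).
R1 ← R1 − 44181/4862·R5.
R2 ← R2 − 28695/9724·R5.
R3 ← R3 + 29145/9724·R5.
R4 ← R4 + 11405/4862·R5.
R6 reduces to 0 = 0, so the extra equation is consistent.
Reading off the reduced rows gives x = 0, y = 7/5, z = 8/3, u = 7/3, v = -11/4.

x = 0, y = 7/5, z = 8/3, u = 7/3, v = -11/4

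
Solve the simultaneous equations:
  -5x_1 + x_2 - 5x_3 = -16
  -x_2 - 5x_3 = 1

infinitely many solutions

Row-reduce:
R1 ← R1 / (-5).
R2 ← R2 / (-1).
R1 ← R1 + 1/5·R2.
Rank is 2 with 3 unknowns, leaving x_3 free.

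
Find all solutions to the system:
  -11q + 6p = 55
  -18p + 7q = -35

Row-reduce the augmented matrix:
R1 ← R1 / (6).
R2 ← R2 + 18·R1.
R2 ← R2 / (-26).
R1 ← R1 + 11/6·R2.
Reading off the reduced rows gives p = 0, q = -5.

p = 0, q = -5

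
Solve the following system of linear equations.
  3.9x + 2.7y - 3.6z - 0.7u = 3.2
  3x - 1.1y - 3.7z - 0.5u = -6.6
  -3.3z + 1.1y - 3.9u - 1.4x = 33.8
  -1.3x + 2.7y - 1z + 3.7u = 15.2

x = -6, y = 4, z = -4, u = -2

Row-reduce the augmented matrix:
R1 ← R1 / (39/10).
R2 ← R2 − 3·R1.
R3 ← R3 + 7/5·R1.
R4 ← R4 + 13/10·R1.
R2 ← R2 / (-413/130).
R1 ← R1 − 9/13·R2.
R3 ← R3 − 269/130·R2.
R4 ← R4 − 18/5·R2.
R3 ← R3 / (-2147/413).
R1 ← R1 + 465/413·R3.
R2 ← R2 − 121/413·R3.
R4 ← R4 + 6721/2065·R3.
R4 ← R4 / (981224/161025).
R1 ← R1 − 4654/6441·R4.
R2 ← R2 + 7879/32205·R4.
R3 ← R3 − 25562/32205·R4.
Reading off the reduced rows gives x = -6, y = 4, z = -4, u = -2.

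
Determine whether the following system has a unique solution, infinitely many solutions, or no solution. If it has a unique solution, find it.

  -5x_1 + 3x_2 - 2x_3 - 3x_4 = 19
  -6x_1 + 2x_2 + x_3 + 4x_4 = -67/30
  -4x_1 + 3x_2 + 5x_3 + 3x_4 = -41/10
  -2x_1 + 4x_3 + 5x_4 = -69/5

x_1 = -8/5, x_2 = 1/3, x_3 = -1/2, x_4 = -3

Row-reduce the augmented matrix:
R1 ← R1 / (-5).
R2 ← R2 + 6·R1.
R3 ← R3 + 4·R1.
R4 ← R4 + 2·R1.
R2 ← R2 / (-8/5).
R1 ← R1 + 3/5·R2.
R3 ← R3 − 3/5·R2.
R4 ← R4 + 6/5·R2.
R3 ← R3 / (63/8).
R1 ← R1 + 7/8·R3.
R2 ← R2 + 17/8·R3.
R4 ← R4 − 9/4·R3.
R4 ← R4 / (-13/7).
R1 ← R1 + 4/3·R4.
R2 ← R2 + 53/21·R4.
R3 ← R3 − 22/21·R4.
Reading off the reduced rows gives x_1 = -8/5, x_2 = 1/3, x_3 = -1/2, x_4 = -3.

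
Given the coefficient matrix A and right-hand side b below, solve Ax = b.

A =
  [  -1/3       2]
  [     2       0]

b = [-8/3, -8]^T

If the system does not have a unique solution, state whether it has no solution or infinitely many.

x_1 = -4, x_2 = -2

Row-reduce the augmented matrix:
R1 ← R1 / (-1/3).
R2 ← R2 − 2·R1.
R2 ← R2 / (12).
R1 ← R1 + 6·R2.
Reading off the reduced rows gives x_1 = -4, x_2 = -2.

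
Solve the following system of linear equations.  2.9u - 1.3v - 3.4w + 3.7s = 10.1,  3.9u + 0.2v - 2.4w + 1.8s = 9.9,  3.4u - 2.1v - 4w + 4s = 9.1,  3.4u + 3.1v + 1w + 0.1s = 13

u = 1, v = 3, w = 0, s = 3

Row-reduce the augmented matrix:
R1 ← R1 / (29/10).
R2 ← R2 − 39/10·R1.
R3 ← R3 − 17/5·R1.
R4 ← R4 − 17/5·R1.
R2 ← R2 / (113/58).
R1 ← R1 + 13/29·R2.
R3 ← R3 + 167/290·R2.
R4 ← R4 − 1341/290·R2.
R3 ← R3 / (71/113).
R1 ← R1 + 76/113·R3.
R2 ← R2 − 126/113·R3.
R4 ← R4 + 96/565·R3.
R4 ← R4 / (26222/8875).
R1 ← R1 + 1458/1775·R4.
R2 ← R2 − 1128/1775·R4.
R3 ← R3 + 7213/3550·R4.
Reading off the reduced rows gives u = 1, v = 3, w = 0, s = 3.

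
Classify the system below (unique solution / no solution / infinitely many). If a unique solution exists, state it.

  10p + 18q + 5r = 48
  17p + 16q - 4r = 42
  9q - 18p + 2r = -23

Row-reduce the augmented matrix:
R1 ← R1 / (10).
R2 ← R2 − 17·R1.
R3 ← R3 + 18·R1.
R2 ← R2 / (-73/5).
R1 ← R1 − 9/5·R2.
R3 ← R3 − 207/5·R2.
R3 ← R3 / (-3569/146).
R1 ← R1 + 76/73·R3.
R2 ← R2 − 125/146·R3.
Reading off the reduced rows gives p = 2, q = 1, r = 2.

p = 2, q = 1, r = 2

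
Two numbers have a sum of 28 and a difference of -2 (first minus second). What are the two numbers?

first number: 13, second number: 15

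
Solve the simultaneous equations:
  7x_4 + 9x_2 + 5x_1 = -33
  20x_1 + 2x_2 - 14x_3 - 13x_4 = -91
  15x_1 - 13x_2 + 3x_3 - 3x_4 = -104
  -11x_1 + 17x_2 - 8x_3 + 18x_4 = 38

Row-reduce the augmented matrix:
R1 ← R1 / (5).
R2 ← R2 − 20·R1.
R3 ← R3 − 15·R1.
R4 ← R4 + 11·R1.
R2 ← R2 / (-34).
R1 ← R1 − 9/5·R2.
R3 ← R3 + 40·R2.
R4 ← R4 − 184/5·R2.
R3 ← R3 / (331/17).
R1 ← R1 + 63/85·R3.
R2 ← R2 − 7/17·R3.
R4 ← R4 + 1968/85·R3.
R4 ← R4 / (29529/1655).
R1 ← R1 − 503/3310·R4.
R2 ← R2 − 459/662·R4.
R3 ← R3 − 412/331·R4.
Reading off the reduced rows gives x_1 = -6, x_2 = 2, x_3 = 1, x_4 = -3.

x_1 = -6, x_2 = 2, x_3 = 1, x_4 = -3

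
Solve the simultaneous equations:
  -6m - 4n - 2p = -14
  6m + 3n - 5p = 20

infinitely many solutions

Row-reduce:
R1 ← R1 / (-6).
R2 ← R2 − 6·R1.
R2 ← R2 / (-1).
R1 ← R1 − 2/3·R2.
Rank is 2 with 3 unknowns, leaving p free.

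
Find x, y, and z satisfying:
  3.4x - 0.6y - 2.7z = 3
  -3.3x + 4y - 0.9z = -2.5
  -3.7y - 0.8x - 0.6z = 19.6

x = -3, y = -4, z = -4

Row-reduce the augmented matrix:
R1 ← R1 / (17/5).
R2 ← R2 + 33/10·R1.
R3 ← R3 + 4/5·R1.
R2 ← R2 / (581/170).
R1 ← R1 + 3/17·R2.
R3 ← R3 + 653/170·R2.
R3 ← R3 / (-8619/1660).
R1 ← R1 + 81/83·R3.
R2 ← R2 + 171/166·R3.
Reading off the reduced rows gives x = -3, y = -4, z = -4.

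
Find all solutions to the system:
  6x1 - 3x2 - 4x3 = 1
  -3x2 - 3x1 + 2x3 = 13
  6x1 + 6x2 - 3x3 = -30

x1 = -4, x2 = -3, x3 = -4

Row-reduce the augmented matrix:
R1 ← R1 / (6).
R2 ← R2 + 3·R1.
R3 ← R3 − 6·R1.
R2 ← R2 / (-9/2).
R1 ← R1 + 1/2·R2.
R3 ← R3 − 9·R2.
R1 ← R1 + 2/3·R3.
Reading off the reduced rows gives x1 = -4, x2 = -3, x3 = -4.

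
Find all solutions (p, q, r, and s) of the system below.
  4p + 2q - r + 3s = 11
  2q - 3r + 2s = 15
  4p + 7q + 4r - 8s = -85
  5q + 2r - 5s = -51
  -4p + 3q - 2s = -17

Row-reduce the augmented matrix:
R1 ← R1 / (4).
R3 ← R3 − 4·R1.
R5 ← R5 + 4·R1.
R2 ← R2 / (2).
R1 ← R1 − 1/2·R2.
R3 ← R3 − 5·R2.
R4 ← R4 − 5·R2.
R5 ← R5 − 5·R2.
R3 ← R3 / (25/2).
R1 ← R1 − 1/2·R3.
R2 ← R2 + 3/2·R3.
R4 ← R4 − 19/2·R3.
R5 ← R5 − 13/2·R3.
R4 ← R4 / (54/25).
R1 ← R1 − 89/100·R4.
R2 ← R2 + 23/25·R4.
R3 ← R3 + 32/25·R4.
R5 ← R5 − 108/25·R4.
R5 reduces to 0 = 0, so the extra equation is consistent.
Reading off the reduced rows gives p = -1, q = -3, r = -3, s = 6.

p = -1, q = -3, r = -3, s = 6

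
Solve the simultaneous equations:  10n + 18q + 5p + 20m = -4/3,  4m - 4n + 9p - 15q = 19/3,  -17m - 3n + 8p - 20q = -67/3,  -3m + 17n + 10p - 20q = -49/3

Row-reduce the augmented matrix:
R1 ← R1 / (20).
R2 ← R2 − 4·R1.
R3 ← R3 + 17·R1.
R4 ← R4 + 3·R1.
R2 ← R2 / (-6).
R1 ← R1 − 1/2·R2.
R3 ← R3 − 11/2·R2.
R4 ← R4 − 37/2·R2.
R3 ← R3 / (235/12).
R1 ← R1 − 11/12·R3.
R2 ← R2 + 4/3·R3.
R4 ← R4 − 425/12·R3.
R4 ← R4 / (-8299/235).
R1 ← R1 − 173/470·R4.
R2 ← R2 − 761/470·R4.
R3 ← R3 + 261/235·R4.
Reading off the reduced rows gives m = 5/3, n = -2/3, p = -2, q = -1.

m = 5/3, n = -2/3, p = -2, q = -1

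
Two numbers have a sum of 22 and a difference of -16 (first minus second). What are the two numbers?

Let x = first number, y = second number.
  y + x = 22
  x - y = -16
From equation 1: x = 22 − y.
Substitute into equation 2 and solve: y = 19.
Then x = 3.

first number: 3, second number: 19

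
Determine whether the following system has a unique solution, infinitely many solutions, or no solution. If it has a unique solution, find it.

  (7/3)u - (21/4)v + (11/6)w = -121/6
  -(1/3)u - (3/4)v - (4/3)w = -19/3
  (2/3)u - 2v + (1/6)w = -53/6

infinitely many solutions

Row-reduce:
R1 ← R1 / (7/3).
R2 ← R2 + 1/3·R1.
R3 ← R3 − 2/3·R1.
R2 ← R2 / (-3/2).
R1 ← R1 + 9/4·R2.
R3 ← R3 + 1/2·R2.
Rank is 2 with 3 unknowns, leaving w free.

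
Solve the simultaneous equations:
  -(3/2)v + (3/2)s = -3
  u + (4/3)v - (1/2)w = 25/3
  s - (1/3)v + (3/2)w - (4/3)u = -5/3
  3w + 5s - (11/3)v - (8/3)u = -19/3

Row-reduce:
Swap R1 and R2.
R3 ← R3 + 4/3·R1.
R4 ← R4 + 8/3·R1.
R2 ← R2 / (-3/2).
R1 ← R1 − 4/3·R2.
R3 ← R3 − 13/9·R2.
R4 ← R4 + 1/9·R2.
R3 ← R3 / (5/6).
R1 ← R1 + 1/2·R3.
R4 ← R4 − 5/3·R3.
Row 4 reduces to 0 = 3, a contradiction. The system is inconsistent.

no solution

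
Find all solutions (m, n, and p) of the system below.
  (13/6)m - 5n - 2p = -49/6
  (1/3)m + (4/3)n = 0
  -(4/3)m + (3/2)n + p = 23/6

no solution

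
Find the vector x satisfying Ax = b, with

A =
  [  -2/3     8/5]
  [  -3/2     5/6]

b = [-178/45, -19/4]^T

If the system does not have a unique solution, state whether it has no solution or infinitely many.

x_1 = 7/3, x_2 = -3/2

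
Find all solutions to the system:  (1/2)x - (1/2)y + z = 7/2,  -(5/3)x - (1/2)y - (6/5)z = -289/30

infinitely many solutions

Row-reduce:
R1 ← R1 / (1/2).
R2 ← R2 + 5/3·R1.
R2 ← R2 / (-13/6).
R1 ← R1 + 1·R2.
Rank is 2 with 3 unknowns, leaving z free.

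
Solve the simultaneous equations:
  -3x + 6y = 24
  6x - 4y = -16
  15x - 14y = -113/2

Row-reduce:
R1 ← R1 / (-3).
R2 ← R2 − 6·R1.
R3 ← R3 − 15·R1.
R2 ← R2 / (8).
R1 ← R1 + 2·R2.
R3 ← R3 − 16·R2.
Row 3 reduces to 0 = -1/2, a contradiction. The system is inconsistent.

no solution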